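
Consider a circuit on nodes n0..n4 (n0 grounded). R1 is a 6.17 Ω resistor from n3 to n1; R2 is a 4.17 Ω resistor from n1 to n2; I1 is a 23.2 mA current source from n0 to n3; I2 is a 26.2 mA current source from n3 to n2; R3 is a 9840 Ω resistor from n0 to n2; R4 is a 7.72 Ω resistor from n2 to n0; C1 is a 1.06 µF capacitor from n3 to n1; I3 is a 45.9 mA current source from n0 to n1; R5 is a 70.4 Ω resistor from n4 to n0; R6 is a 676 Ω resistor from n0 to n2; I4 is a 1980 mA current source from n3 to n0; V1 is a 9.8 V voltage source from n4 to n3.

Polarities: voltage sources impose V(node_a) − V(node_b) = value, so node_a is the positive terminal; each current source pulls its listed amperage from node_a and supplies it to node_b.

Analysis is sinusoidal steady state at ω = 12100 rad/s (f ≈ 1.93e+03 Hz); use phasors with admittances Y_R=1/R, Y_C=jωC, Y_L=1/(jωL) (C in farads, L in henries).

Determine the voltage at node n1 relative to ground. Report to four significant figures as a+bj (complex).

-19.31-0.1102j V

Apply KCL at each of the 4 non-ground nodes and solve the resulting linear system.
Node n1: branches {R1, R2, C1, I3} → V_1 = -19.31-0.1102j
Node n2: branches {R2, I2, R3, R4, R6} → V_2 = -12.41-0.07122j
Node n3: branches {R1, I1, I2, C1, I4, V1} → V_3 = -29.74+0.6574j
Node n4: branches {R5, V1} → V_4 = -19.94+0.6574j
Source currents: i(V1)=0.2832-0.009338j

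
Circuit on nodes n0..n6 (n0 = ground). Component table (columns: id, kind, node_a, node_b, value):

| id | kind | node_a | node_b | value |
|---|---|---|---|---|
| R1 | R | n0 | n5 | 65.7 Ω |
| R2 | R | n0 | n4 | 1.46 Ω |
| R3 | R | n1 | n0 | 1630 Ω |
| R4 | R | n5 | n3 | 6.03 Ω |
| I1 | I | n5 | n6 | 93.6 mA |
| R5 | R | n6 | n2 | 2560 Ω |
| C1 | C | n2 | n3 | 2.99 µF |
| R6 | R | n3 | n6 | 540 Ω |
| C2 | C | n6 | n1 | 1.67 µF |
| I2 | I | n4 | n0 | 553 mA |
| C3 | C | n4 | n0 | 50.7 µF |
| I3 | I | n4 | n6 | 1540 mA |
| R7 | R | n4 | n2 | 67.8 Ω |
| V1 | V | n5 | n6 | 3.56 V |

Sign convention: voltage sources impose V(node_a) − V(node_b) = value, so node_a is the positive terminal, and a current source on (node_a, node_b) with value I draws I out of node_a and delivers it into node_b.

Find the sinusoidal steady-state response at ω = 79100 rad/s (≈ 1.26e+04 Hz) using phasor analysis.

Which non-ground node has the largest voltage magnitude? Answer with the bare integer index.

5

Apply KCL at each of the 6 non-ground nodes and solve the resulting linear system.
Node n1: branches {R3, C2} → V_1 = 48.95-1.005j
Node n2: branches {R5, C1, R7} → V_2 = 48.14+1.649j
Node n3: branches {R4, C1, R6} → V_3 = 48.23-1.355j
Node n4: branches {R2, I2, C3, I3, R7} → V_4 = -0.05250+0.3357j
Node n5: branches {R1, R4, I1, V1} → V_5 = 52.50-1.232j
Node n6: branches {I1, R5, R6, C2, I3, V1} → V_6 = 48.94-1.232j
Source currents: i(V1)=-1.602-0.001516j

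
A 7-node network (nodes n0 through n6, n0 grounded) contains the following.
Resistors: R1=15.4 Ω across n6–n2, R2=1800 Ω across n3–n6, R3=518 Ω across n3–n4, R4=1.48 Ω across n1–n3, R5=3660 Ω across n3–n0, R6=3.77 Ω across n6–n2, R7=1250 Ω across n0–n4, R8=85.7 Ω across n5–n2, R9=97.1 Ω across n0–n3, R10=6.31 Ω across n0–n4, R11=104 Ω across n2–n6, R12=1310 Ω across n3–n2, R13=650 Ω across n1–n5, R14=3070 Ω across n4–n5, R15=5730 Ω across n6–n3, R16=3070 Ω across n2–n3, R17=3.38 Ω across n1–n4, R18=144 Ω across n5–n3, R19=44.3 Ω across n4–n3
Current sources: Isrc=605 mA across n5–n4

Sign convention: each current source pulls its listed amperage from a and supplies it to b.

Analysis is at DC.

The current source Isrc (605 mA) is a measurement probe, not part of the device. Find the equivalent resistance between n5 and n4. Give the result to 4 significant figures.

R_eq = 99.90 Ω

Apply KCL at each of the 6 non-ground nodes and solve the resulting linear system.
Node n1: branches {R4, R13, R17} → V_1 = -1.564
Node n2: branches {R1, R6, R8, R11, R12, R16} → V_2 = -52.46
Node n3: branches {R2, R3, R4, R5, R9, R12, R15, R16, R18, R19} → V_3 = -2.178
Node n4: branches {R3, R7, R10, R14, R17, R19, Isrc} → V_4 = 0.1446
Node n5: branches {R8, R13, R14, R18, Isrc} → V_5 = -60.29
Node n6: branches {R1, R2, R6, R11, R15} → V_6 = -52.35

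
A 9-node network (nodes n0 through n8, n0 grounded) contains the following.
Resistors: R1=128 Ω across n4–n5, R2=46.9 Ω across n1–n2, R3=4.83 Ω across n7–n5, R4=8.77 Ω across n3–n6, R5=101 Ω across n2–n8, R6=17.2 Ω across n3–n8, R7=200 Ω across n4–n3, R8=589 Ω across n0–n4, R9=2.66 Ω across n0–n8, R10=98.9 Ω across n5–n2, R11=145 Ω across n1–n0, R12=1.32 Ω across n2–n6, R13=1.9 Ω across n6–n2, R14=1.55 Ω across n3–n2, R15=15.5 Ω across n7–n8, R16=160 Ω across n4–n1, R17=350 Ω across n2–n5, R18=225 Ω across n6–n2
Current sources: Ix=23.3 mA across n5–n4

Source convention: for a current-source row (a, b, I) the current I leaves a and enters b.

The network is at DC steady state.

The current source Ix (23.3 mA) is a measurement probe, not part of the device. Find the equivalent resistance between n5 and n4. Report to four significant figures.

R_eq = 57.51 Ω

Apply KCL at each of the 8 non-ground nodes and solve the resulting linear system.
Node n1: branches {R2, R11, R16} → V_1 = 0.2517
Node n2: branches {R2, R5, R10, R12, R13, R14, R17, R18} → V_2 = 0.07250
Node n3: branches {R4, R6, R7, R14} → V_3 = 0.07319
Node n4: branches {R1, R7, R8, R16, Ix} → V_4 = 1.141
Node n5: branches {R1, R3, R10, R17, Ix} → V_5 = -0.1991
Node n6: branches {R4, R12, R13, R18} → V_6 = 0.07256
Node n7: branches {R3, R15} → V_7 = -0.1541
Node n8: branches {R5, R6, R9, R15} → V_8 = -0.009770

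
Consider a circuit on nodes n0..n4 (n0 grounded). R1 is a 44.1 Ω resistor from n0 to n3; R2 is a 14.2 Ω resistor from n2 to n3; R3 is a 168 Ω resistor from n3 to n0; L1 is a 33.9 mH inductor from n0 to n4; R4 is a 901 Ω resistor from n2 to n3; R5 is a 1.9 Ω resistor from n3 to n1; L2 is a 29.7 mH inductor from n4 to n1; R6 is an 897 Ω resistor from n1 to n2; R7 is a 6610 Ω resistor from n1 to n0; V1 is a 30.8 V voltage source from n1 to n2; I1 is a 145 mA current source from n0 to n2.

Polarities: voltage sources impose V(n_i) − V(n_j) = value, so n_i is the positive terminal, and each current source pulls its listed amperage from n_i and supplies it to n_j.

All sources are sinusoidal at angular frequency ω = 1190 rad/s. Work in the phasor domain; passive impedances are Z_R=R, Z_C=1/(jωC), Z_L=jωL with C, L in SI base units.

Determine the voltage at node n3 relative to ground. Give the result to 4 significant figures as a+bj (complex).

3.414+3.334j V

Element admittances at ω=1190 rad/s:
  Y(R1) = 0.02268+0.000j S between n0,n3
  Y(R2) = 0.07042+0.000j S between n2,n3
  Y(R3) = 0.005952+0.000j S between n3,n0
  Y(L1) = 0.000-0.02479j S between n0,n4
  Y(R4) = 0.001110+0.000j S between n2,n3
  Y(R5) = 0.5263+0.000j S between n3,n1
  Y(L2) = 0.000-0.02829j S between n4,n1
  Y(R6) = 0.001115+0.000j S between n1,n2
  Y(R7) = 0.0001513+0.000j S between n1,n0
  V1: constraint V(n1)−V(n2) = 30.8
  I1: injects 0.145 A into n2 (from n0)
Assemble and solve the 5×5 MNA system:
  V(n1)=7.263+3.493j  V(n2)=-23.54+3.493j  V(n3)=3.414+3.334j  V(n4)=3.871+1.862j
  i(V1)=-2.107+0.01142j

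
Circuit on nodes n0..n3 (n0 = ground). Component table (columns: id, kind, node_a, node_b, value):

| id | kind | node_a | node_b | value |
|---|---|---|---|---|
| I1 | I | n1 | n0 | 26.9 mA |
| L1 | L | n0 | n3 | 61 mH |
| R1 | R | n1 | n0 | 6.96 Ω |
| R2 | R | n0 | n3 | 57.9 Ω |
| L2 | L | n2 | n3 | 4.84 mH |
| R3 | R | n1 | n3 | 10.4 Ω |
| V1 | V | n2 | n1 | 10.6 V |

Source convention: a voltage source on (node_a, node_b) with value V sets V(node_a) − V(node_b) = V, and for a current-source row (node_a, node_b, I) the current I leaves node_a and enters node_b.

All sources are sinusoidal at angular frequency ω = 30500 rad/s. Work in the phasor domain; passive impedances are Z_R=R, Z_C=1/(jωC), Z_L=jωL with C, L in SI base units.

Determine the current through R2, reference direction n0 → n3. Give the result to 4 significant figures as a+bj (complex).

MNA unknowns: 3 node voltages V₁..V_3 plus 1 source current (V1)
I1: z[1]−=0.0269, z[0]+=0.0269
L1: Y=0.000-0.0005375j on G[0,3]
R1: Y=0.1437+0.000j on G[1,0]
R2: Y=0.01727+0.000j on G[0,3]
L2: Y=0.000-0.006774j on G[2,3]
R3: Y=0.09615+0.000j on G[1,3]
V1: row V2−V1=10.6, i_V1 at 2,1
solve → V1=-0.1724+0.06832j, V2=10.43+0.06832j, V3=-0.1052-0.5716j
aux → i_V1=-0.004335+0.07135j

0.001818+0.009873j A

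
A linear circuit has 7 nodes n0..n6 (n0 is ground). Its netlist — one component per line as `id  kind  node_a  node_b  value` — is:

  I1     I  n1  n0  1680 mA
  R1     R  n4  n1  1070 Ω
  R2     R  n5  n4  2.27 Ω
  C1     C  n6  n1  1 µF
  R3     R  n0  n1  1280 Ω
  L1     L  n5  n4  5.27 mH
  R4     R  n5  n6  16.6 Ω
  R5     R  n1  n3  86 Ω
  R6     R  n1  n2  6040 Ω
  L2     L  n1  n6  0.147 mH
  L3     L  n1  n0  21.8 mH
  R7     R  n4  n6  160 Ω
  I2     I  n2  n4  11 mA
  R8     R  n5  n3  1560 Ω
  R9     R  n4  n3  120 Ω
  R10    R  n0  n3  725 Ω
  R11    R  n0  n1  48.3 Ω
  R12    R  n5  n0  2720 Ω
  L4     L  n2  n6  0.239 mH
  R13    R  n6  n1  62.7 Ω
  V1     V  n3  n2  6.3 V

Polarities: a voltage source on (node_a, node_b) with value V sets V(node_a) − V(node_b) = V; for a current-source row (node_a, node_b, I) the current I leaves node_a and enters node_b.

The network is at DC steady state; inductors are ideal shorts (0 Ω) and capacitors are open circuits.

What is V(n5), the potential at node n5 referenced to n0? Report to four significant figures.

0.8798 V

Apply KCL at each of the 6 non-ground nodes and solve the resulting linear system.
Node n1: branches {I1, R1, C1, R3, R5, R6, L2, L3, R11, R13} → V_1 = 0.000
Node n2: branches {R6, I2, L4, V1} → V_2 = 0.000
Node n3: branches {R5, R8, R9, R10, V1} → V_3 = 6.300
Node n4: branches {R1, R2, L1, R7, I2, R9} → V_4 = 0.8798
Node n5: branches {R2, L1, R4, R8, R12} → V_5 = 0.8798
Node n6: branches {C1, R4, L2, R7, L4, R13} → V_6 = 0.000
Source currents: i(L1)=-0.04985, i(L2)=0.08309, i(L3)=-1.689, i(L4)=-0.1416, i(V1)=-0.1306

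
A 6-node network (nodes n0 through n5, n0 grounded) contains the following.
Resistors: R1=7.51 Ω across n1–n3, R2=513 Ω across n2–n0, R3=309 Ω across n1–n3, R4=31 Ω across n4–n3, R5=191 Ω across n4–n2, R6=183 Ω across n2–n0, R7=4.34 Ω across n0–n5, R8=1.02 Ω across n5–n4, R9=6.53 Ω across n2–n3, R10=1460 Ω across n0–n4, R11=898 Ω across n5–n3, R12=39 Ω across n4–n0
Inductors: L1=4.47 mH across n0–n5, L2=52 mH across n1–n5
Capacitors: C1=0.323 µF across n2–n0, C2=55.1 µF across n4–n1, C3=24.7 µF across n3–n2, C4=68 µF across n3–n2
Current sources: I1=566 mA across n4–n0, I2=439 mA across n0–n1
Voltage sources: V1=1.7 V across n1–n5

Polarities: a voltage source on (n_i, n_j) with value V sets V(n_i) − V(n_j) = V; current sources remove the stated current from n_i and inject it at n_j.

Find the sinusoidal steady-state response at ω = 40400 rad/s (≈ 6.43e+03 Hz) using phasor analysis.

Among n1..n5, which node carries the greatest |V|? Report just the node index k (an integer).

Apply KCL at each of the 5 non-ground nodes and solve the resulting linear system.
Node n1: branches {R1, R3, L2, C2, I2, V1} → V_1 = 1.046-0.1451j
Node n2: branches {R2, R5, C1, C3, R6, R9, C4} → V_2 = 0.9092-0.03051j
Node n3: branches {R1, R3, R4, C3, R9, R11, C4} → V_3 = 0.9114-0.03267j
Node n4: branches {R4, R5, I1, C2, R8, R10, R12} → V_4 = 0.6579+0.6904j
Node n5: branches {L1, L2, R7, R8, R11, V1} → V_5 = -0.6538-0.1451j
Source currents: i(V1)=-1.439-0.8482j

1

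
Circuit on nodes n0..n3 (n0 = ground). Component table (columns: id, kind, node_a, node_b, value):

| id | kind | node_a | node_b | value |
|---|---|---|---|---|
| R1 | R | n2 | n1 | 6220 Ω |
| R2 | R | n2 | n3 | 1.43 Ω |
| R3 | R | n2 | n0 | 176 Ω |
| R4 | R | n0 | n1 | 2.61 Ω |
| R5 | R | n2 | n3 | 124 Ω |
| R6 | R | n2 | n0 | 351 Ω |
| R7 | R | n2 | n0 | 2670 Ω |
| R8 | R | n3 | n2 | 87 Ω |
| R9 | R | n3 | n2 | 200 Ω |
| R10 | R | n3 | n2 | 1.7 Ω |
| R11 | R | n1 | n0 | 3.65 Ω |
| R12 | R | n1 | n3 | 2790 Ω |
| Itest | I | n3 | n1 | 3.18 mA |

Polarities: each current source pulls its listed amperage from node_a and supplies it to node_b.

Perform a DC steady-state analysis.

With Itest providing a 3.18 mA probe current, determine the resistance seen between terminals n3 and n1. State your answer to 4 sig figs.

Element admittances at DC:
  Y(R1) = 0.0001608 S between n2,n1
  Y(R2) = 0.6993 S between n2,n3
  Y(R3) = 0.005682 S between n2,n0
  Y(R4) = 0.3831 S between n0,n1
  Y(R5) = 0.008065 S between n2,n3
  Y(R6) = 0.002849 S between n2,n0
  Y(R7) = 0.0003745 S between n2,n0
  Y(R8) = 0.01149 S between n3,n2
  Y(R9) = 0.005000 S between n3,n2
  Y(R10) = 0.5882 S between n3,n2
  Y(R11) = 0.2740 S between n1,n0
  Y(R12) = 0.0003584 S between n1,n3
  Itest: injects 0.00318 A into n1 (from n3)
Assemble and solve the 3×3 MNA system:
  V(n1)=0.004568  V(n2)=-0.3371  V(n3)=-0.3394

R_eq = 108.2 Ω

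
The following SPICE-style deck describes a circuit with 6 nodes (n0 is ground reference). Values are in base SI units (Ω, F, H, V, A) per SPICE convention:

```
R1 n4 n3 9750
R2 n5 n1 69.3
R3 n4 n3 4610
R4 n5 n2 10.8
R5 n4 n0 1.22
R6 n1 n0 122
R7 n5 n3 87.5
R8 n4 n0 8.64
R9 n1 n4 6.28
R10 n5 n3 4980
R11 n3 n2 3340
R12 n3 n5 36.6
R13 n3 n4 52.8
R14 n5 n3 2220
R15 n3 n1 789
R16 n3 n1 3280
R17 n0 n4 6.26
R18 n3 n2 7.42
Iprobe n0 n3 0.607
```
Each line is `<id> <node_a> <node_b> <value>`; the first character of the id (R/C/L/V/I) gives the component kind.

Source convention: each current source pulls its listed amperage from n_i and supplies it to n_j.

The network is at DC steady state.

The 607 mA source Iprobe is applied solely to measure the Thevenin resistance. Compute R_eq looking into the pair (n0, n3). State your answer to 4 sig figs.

R_eq = 31.88 Ω

Apply KCL at each of the 5 non-ground nodes and solve the resulting linear system.
Node n1: branches {R2, R6, R9, R15, R16} → V_1 = 1.975
Node n2: branches {R4, R11, R18} → V_2 = 18.41
Node n3: branches {R1, R3, R7, R10, R11, R12, R13, R14, R15, R16, R18, Iprobe} → V_3 = 19.35
Node n4: branches {R1, R3, R5, R8, R9, R13, R17} → V_4 = 0.5395
Node n5: branches {R2, R4, R7, R10, R12, R14} → V_5 = 17.04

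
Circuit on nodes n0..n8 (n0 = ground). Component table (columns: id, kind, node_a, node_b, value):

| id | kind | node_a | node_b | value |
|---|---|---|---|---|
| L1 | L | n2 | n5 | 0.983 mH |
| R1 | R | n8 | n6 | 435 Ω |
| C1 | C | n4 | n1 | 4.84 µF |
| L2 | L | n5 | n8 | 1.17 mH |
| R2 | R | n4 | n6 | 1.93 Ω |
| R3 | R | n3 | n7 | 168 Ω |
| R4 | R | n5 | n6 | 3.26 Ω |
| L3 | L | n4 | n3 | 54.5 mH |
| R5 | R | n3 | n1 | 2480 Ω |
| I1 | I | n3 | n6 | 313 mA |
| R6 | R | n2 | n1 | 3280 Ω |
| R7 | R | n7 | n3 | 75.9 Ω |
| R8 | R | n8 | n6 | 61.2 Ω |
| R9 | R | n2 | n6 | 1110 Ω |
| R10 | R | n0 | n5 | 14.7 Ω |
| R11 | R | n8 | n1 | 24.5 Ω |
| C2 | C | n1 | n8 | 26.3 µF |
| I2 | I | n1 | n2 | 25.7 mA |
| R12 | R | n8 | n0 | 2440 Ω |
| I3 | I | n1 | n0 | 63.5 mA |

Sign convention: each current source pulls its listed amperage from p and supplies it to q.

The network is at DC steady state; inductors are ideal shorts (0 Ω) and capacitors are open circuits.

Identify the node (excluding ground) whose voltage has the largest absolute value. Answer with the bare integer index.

1

Apply KCL at each of the 8 non-ground nodes and solve the resulting linear system.
Node n1: branches {C1, R5, R6, R11, C2, I2, I3} → V_1 = -3.082
Node n2: branches {L1, R6, R9, I2} → V_2 = -0.9279
Node n3: branches {R3, L3, R5, I1, R7} → V_3 = -1.535
Node n4: branches {C1, R2, L3} → V_4 = -1.535
Node n5: branches {L1, L2, R4, R10} → V_5 = -0.9279
Node n6: branches {R1, R2, R4, I1, R8, R9} → V_6 = -0.9298
Node n7: branches {R3, R7} → V_7 = -1.535
Node n8: branches {R1, L2, R8, R11, C2, R12} → V_8 = -0.9279
Source currents: i(L1)=0.02504, i(L2)=0.08757, i(L3)=0.3136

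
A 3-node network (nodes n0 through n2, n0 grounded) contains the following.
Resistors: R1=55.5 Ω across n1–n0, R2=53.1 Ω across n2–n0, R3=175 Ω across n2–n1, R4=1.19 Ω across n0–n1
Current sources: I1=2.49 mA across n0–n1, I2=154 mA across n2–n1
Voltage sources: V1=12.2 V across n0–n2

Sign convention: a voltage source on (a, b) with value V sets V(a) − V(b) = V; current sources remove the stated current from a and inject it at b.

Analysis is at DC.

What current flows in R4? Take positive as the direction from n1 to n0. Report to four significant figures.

Element admittances at DC:
  Y(R1) = 0.01802 S between n1,n0
  I1: injects 0.00249 A into n1 (from n0)
  Y(R2) = 0.01883 S between n2,n0
  I2: injects 0.154 A into n1 (from n2)
  Y(R3) = 0.005714 S between n2,n1
  Y(R4) = 0.8403 S between n0,n1
  V1: constraint V(n0)−V(n2) = 12.2
Assemble and solve the 3×3 MNA system:
  V(n1)=0.1004  V(n2)=-12.20
  i(V1)=-0.1460

0.08439 A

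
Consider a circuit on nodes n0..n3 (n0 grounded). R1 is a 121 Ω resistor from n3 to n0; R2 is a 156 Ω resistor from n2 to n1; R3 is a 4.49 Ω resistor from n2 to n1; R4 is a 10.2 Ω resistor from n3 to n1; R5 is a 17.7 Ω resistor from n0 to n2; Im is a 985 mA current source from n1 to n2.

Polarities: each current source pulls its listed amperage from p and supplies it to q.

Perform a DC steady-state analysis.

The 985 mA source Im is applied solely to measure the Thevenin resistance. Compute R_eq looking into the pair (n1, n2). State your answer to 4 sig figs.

MNA unknowns: 3 node voltages V₁..V_3
R1: Y=0.008264 on G[3,0]
R2: Y=0.006410 on G[2,1]
R3: Y=0.2227 on G[2,1]
R4: Y=0.09804 on G[3,1]
R5: Y=0.05650 on G[0,2]
Im: z[1]−=0.985, z[2]+=0.985
solve → V1=-3.680, V2=0.4965, V3=-3.394

R_eq = 4.240 Ω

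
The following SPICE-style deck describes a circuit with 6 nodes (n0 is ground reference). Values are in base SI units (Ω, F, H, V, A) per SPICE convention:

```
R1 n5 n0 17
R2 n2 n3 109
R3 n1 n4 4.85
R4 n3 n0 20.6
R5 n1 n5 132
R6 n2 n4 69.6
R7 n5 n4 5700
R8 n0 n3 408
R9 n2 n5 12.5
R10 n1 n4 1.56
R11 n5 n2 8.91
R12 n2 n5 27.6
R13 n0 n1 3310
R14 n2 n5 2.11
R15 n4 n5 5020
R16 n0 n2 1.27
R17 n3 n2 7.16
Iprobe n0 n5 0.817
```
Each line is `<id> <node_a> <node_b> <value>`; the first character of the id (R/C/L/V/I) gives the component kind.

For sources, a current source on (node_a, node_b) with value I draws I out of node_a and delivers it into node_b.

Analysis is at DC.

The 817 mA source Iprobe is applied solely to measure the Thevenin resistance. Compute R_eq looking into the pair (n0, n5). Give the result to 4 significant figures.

Apply KCL at each of the 5 non-ground nodes and solve the resulting linear system.
Node n1: branches {R3, R5, R10, R13} → V_1 = 1.201
Node n2: branches {R2, R6, R9, R11, R12, R14, R16, R17} → V_2 = 0.8570
Node n3: branches {R2, R4, R8, R17} → V_3 = 0.6383
Node n4: branches {R3, R6, R7, R10, R15} → V_4 = 1.195
Node n5: branches {R1, R5, R7, R9, R11, R12, R14, R15, Iprobe} → V_5 = 1.857

R_eq = 2.273 Ω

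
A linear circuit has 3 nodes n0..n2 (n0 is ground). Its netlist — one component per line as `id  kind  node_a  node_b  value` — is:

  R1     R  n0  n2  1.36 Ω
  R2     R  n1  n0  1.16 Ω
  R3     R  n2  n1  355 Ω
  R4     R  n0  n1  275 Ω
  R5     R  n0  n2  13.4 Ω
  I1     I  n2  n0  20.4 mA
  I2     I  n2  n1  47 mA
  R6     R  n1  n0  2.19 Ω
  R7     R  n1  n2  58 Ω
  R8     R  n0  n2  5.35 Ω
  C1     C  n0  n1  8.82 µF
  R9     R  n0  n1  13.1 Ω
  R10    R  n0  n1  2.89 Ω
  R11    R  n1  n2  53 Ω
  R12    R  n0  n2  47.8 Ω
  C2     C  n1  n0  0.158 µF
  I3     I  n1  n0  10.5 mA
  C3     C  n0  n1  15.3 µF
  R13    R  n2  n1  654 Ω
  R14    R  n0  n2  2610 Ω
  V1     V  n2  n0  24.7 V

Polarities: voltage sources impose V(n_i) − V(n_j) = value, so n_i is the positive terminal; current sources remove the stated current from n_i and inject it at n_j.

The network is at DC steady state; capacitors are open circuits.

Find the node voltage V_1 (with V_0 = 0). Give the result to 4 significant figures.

Apply KCL at each of the 2 non-ground nodes and solve the resulting linear system.
Node n1: branches {R2, R3, R4, I2, R6, R7, C1, R9, R10, R11, C2, I3, C3, R13} → V_1 = 0.5802
Node n2: branches {R1, R3, R5, I1, I2, R7, R8, R11, R12, R13, R14, V1} → V_2 = 24.70
Source currents: i(V1)=-26.19

0.5802 V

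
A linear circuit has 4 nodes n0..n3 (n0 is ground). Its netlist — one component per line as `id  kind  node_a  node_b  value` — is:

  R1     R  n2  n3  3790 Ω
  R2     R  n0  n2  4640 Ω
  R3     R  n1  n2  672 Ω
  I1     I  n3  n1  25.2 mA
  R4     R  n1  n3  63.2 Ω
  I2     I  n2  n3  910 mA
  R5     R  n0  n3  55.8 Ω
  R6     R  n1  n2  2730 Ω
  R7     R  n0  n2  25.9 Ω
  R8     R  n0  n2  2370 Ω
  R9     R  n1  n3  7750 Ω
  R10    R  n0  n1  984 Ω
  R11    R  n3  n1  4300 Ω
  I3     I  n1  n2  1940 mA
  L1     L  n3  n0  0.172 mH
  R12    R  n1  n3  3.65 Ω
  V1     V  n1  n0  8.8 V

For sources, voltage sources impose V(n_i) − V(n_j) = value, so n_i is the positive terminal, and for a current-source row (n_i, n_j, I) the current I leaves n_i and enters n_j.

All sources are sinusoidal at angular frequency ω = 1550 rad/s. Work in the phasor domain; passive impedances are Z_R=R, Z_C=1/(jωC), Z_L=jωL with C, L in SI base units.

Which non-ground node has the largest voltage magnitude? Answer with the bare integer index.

2

Apply KCL at each of the 3 non-ground nodes and solve the resulting linear system.
Node n1: branches {R3, I1, R4, R6, R9, R10, R11, I3, R12, V1} → V_1 = 8.800+0.000j
Node n2: branches {R1, R2, R3, I2, R6, R7, R8, I3} → V_2 = 25.29+0.005819j
Node n3: branches {R1, I1, R4, I2, R5, R9, R11, L1, R12} → V_3 = 0.07499+0.9122j
Source currents: i(V1)=-4.425+0.2647j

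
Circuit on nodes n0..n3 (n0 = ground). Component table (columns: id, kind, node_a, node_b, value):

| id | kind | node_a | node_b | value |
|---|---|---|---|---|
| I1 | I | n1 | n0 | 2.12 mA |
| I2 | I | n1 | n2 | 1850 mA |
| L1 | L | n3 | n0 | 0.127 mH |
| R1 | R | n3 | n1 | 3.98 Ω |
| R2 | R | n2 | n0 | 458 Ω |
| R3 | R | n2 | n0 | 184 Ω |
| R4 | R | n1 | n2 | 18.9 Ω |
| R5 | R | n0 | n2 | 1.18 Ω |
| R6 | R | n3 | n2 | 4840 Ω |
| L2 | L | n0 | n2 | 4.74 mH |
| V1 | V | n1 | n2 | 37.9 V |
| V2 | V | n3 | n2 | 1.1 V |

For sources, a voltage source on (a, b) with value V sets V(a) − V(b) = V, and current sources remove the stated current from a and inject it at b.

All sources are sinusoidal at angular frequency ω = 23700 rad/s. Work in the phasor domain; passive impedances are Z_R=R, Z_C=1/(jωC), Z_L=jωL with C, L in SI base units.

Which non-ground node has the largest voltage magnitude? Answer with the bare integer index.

1

MNA unknowns: 3 node voltages V₁..V_3 plus 2 source currents (V1, V2)
I1: z[1]−=0.00212, z[0]+=0.00212
I2: z[1]−=1.85, z[2]+=1.85
L1: Y=0.000-0.3322j on G[3,0]
R1: Y=0.2513+0.000j on G[3,1]
R2: Y=0.002183+0.000j on G[2,0]
R3: Y=0.005435+0.000j on G[2,0]
R4: Y=0.05291+0.000j on G[1,2]
R5: Y=0.8475+0.000j on G[0,2]
R6: Y=0.0002066+0.000j on G[3,2]
L2: Y=0.000-0.008902j on G[0,2]
V1: row V1−V2=37.9, i_V1 at 1,2
V2: row V3−V2=1.1, i_V2 at 3,2
solve → V1=37.75+0.3679j, V2=-0.1492+0.3679j, V3=0.9508+0.3679j
aux → i_V1=-13.10+0.000j, i_V2=9.124+0.3159j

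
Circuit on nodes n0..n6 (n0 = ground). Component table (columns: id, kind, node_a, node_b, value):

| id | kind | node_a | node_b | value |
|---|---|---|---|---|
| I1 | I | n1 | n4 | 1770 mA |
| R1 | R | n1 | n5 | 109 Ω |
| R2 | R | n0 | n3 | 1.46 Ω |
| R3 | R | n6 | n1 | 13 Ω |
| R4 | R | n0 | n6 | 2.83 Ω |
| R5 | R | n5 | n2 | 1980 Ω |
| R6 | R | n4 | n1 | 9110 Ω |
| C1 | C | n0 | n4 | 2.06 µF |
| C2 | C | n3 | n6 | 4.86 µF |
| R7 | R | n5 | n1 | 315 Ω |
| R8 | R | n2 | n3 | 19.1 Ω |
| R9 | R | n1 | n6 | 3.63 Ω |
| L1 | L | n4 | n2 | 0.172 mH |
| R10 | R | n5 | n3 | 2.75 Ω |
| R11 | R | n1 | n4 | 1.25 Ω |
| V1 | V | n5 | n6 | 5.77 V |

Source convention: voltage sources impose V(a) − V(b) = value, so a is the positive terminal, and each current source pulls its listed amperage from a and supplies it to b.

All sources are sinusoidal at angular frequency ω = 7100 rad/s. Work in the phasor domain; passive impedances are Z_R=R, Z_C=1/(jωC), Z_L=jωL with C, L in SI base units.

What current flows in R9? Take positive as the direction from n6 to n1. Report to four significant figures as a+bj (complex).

Element admittances at ω=7100 rad/s:
  I1: injects 1.77 A into n4 (from n1)
  Y(R1) = 0.009174+0.000j S between n1,n5
  Y(R2) = 0.6849+0.000j S between n0,n3
  Y(R3) = 0.07692+0.000j S between n6,n1
  Y(R4) = 0.3534+0.000j S between n0,n6
  Y(R5) = 0.0005051+0.000j S between n5,n2
  Y(R6) = 0.0001098+0.000j S between n4,n1
  Y(C1) = 0.000+0.01463j S between n0,n4
  Y(C2) = 0.000+0.03451j S between n3,n6
  Y(R7) = 0.003175+0.000j S between n5,n1
  Y(R8) = 0.05236+0.000j S between n2,n3
  Y(R9) = 0.2755+0.000j S between n1,n6
  Y(L1) = 0.000-0.8189j S between n4,n2
  Y(R10) = 0.3636+0.000j S between n5,n3
  Y(R11) = 0.8000+0.000j S between n1,n4
  V1: constraint V(n5)−V(n6) = 5.77
Assemble and solve the 7×7 MNA system:
  V(n1)=-1.942+0.07410j  V(n2)=0.3387+0.1116j  V(n3)=1.169-0.06508j  V(n4)=0.3274+0.05656j  V(n5)=3.507+0.1126j  V(n6)=-2.263+0.1126j
  i(V1)=-0.9190-0.06508j

-0.08847+0.01060j A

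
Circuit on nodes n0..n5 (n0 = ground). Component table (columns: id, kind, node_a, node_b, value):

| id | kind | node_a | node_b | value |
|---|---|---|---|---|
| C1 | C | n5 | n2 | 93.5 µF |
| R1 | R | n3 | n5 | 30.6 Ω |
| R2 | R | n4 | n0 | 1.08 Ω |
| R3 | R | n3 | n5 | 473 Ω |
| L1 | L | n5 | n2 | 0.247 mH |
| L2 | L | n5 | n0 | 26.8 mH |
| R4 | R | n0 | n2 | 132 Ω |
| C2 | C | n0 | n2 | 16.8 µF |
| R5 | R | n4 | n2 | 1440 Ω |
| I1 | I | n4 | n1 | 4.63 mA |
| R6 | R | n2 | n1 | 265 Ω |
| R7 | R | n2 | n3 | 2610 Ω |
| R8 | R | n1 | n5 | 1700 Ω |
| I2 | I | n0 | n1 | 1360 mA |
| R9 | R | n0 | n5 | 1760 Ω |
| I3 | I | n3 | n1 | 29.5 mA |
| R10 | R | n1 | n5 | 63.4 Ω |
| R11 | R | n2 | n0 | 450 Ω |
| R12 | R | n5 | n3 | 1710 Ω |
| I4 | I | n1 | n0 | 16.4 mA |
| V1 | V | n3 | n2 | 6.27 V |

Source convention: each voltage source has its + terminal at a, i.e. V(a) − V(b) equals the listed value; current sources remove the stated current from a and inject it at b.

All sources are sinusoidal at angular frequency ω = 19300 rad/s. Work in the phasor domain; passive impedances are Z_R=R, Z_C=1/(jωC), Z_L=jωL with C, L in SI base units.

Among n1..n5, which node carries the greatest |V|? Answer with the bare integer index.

1

MNA unknowns: 5 node voltages V₁..V_5 plus 1 source current (V1)
C1: Y=0.000+1.805j on G[5,2]
R1: Y=0.03268+0.000j on G[3,5]
R2: Y=0.9259+0.000j on G[4,0]
R3: Y=0.002114+0.000j on G[3,5]
L1: Y=0.000-0.2098j on G[5,2]
L2: Y=0.000-0.001933j on G[5,0]
R4: Y=0.007576+0.000j on G[0,2]
C2: Y=0.000+0.3242j on G[0,2]
R5: Y=0.0006944+0.000j on G[4,2]
I1: z[4]−=0.00463, z[1]+=0.00463
R6: Y=0.003774+0.000j on G[2,1]
R7: Y=0.0003831+0.000j on G[2,3]
R8: Y=0.0005882+0.000j on G[1,5]
I2: z[0]−=1.36, z[1]+=1.36
R9: Y=0.0005682+0.000j on G[0,5]
I3: z[3]−=0.0295, z[1]+=0.0295
R10: Y=0.01577+0.000j on G[1,5]
R11: Y=0.002222+0.000j on G[2,0]
R12: Y=0.0005848+0.000j on G[5,3]
I4: z[1]−=0.0164, z[0]+=0.0164
V1: row V3−V2=6.27, i_V1 at 3,2
solve → V1=68.59-4.871j, V2=0.1452-4.183j, V3=6.415-4.183j, V4=-0.004888-0.003135j, V5=0.1676-5.030j
aux → i_V1=-0.2529-0.02995j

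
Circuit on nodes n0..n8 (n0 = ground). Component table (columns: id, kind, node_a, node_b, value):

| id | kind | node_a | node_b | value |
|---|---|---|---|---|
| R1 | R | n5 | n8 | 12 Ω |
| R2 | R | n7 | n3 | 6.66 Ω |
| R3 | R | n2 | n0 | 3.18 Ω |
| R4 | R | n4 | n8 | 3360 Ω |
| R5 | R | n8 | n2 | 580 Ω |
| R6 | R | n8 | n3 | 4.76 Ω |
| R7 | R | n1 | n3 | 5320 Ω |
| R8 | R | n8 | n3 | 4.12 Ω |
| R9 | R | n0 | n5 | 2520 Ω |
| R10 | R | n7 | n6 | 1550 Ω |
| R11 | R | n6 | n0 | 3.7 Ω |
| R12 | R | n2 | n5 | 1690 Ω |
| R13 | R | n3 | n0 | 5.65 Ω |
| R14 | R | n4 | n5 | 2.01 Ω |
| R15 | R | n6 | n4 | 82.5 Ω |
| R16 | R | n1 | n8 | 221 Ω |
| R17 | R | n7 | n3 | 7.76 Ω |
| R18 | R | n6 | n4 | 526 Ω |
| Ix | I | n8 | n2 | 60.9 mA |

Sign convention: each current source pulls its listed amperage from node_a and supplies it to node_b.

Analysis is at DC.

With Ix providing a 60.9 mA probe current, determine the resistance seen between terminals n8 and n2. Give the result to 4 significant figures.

R_eq = 10.14 Ω

Element admittances at DC:
  Y(R1) = 0.08333 S between n5,n8
  Y(R2) = 0.1502 S between n7,n3
  Y(R3) = 0.3145 S between n2,n0
  Y(R4) = 0.0002976 S between n4,n8
  Y(R5) = 0.001724 S between n8,n2
  Y(R6) = 0.2101 S between n8,n3
  Y(R7) = 0.0001880 S between n1,n3
  Y(R8) = 0.2427 S between n8,n3
  Y(R9) = 0.0003968 S between n0,n5
  Y(R10) = 0.0006452 S between n7,n6
  Y(R11) = 0.2703 S between n6,n0
  Y(R12) = 0.0005917 S between n2,n5
  Y(R13) = 0.1770 S between n3,n0
  Y(R14) = 0.4975 S between n4,n5
  Y(R15) = 0.01212 S between n6,n4
  Y(R16) = 0.004525 S between n1,n8
  Y(R17) = 0.1289 S between n7,n3
  Y(R18) = 0.001901 S between n6,n4
  Ix: injects 0.0609 A into n2 (from n8)
Assemble and solve the 8×8 MNA system:
  V(n1)=-0.4233  V(n2)=0.1892  V(n3)=-0.3076  V(n4)=-0.3563  V(n5)=-0.3658  V(n6)=-0.01823  V(n7)=-0.3069  V(n8)=-0.4281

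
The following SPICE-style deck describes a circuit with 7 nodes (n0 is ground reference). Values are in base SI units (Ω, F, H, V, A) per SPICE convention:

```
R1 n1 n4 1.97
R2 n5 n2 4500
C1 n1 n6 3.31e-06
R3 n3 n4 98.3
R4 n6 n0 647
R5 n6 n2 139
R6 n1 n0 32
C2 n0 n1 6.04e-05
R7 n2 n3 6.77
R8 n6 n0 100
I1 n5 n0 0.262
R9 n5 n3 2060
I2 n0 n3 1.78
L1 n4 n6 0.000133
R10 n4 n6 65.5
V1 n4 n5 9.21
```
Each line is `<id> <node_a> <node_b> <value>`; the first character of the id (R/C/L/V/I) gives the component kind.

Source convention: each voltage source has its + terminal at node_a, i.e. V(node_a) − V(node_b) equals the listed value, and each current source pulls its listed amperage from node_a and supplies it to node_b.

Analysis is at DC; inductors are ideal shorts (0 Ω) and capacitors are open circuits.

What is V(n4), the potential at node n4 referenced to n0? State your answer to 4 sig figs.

37.04 V

MNA unknowns: 6 node voltages V₁..V_6 plus 2 source currents (L1, V1)
R1: Y=0.5076 on G[1,4]
R2: Y=0.0002222 on G[5,2]
C1: Y=0.000 on G[1,6]
R3: Y=0.01017 on G[3,4]
R4: Y=0.001546 on G[6,0]
R5: Y=0.007194 on G[6,2]
R6: Y=0.03125 on G[1,0]
C2: Y=0.000 on G[0,1]
R7: Y=0.1477 on G[2,3]
R8: Y=0.01000 on G[6,0]
I1: z[5]−=0.262, z[0]+=0.262
R9: Y=0.0004854 on G[5,3]
I2: z[0]−=1.78, z[3]+=1.78
L1: row V4−V6=0, i_L1 at 4,6
R10: Y=0.01527 on G[4,6]
V1: row V4−V5=9.21, i_V1 at 4,5
solve → V1=34.89, V2=132.3, V3=137.1, V4=37.04, V5=27.83, V6=37.04
aux → i_L1=-0.2579, i_V1=0.1857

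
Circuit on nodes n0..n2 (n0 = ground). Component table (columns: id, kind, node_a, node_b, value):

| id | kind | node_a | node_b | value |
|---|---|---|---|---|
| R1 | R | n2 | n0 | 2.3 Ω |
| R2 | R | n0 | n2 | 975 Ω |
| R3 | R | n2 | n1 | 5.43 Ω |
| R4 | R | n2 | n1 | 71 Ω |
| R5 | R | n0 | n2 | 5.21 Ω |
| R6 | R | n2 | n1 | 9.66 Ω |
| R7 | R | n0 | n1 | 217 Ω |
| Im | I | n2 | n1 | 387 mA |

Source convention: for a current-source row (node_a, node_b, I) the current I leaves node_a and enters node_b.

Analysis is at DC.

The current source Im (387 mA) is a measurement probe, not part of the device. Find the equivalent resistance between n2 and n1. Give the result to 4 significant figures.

R_eq = 3.264 Ω

Apply KCL at each of the 2 non-ground nodes and solve the resulting linear system.
Node n1: branches {R3, R4, R6, R7, Im} → V_1 = 1.254
Node n2: branches {R1, R2, R3, R4, R5, R6, Im} → V_2 = -0.009206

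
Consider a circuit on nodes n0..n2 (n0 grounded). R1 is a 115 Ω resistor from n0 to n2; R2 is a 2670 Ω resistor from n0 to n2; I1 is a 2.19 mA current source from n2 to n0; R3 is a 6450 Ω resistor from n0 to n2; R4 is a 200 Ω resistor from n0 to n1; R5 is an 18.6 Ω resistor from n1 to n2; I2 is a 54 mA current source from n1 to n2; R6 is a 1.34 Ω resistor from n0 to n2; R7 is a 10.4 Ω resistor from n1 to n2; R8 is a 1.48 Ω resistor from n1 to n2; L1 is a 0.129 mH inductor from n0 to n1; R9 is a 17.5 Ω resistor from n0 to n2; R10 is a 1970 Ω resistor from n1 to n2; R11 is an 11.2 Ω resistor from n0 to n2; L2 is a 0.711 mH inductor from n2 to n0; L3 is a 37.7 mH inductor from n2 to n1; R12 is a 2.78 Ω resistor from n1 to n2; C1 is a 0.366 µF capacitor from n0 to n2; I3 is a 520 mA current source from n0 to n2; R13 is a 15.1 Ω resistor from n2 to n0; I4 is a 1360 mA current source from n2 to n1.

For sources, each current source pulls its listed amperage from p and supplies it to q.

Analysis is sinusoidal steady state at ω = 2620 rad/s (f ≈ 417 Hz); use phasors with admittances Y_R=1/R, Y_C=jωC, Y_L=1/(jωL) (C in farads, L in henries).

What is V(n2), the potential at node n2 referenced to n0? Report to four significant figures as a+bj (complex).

-0.3357+0.06480j V

MNA unknowns: 2 node voltages V₁..V_2
R1: Y=0.008696+0.000j on G[0,2]
R2: Y=0.0003745+0.000j on G[0,2]
I1: z[2]−=0.00219, z[0]+=0.00219
R3: Y=0.0001550+0.000j on G[0,2]
R4: Y=0.005000+0.000j on G[0,1]
R5: Y=0.05376+0.000j on G[1,2]
I2: z[1]−=0.054, z[2]+=0.054
R6: Y=0.7463+0.000j on G[0,2]
R7: Y=0.09615+0.000j on G[1,2]
R8: Y=0.6757+0.000j on G[1,2]
L1: Y=0.000-2.959j on G[0,1]
R9: Y=0.05714+0.000j on G[0,2]
R10: Y=0.0005076+0.000j on G[1,2]
R11: Y=0.08929+0.000j on G[0,2]
L2: Y=0.000-0.5368j on G[2,0]
L3: Y=0.000-0.01012j on G[2,1]
R12: Y=0.3597+0.000j on G[1,2]
C1: Y=0.000+0.0009589j on G[0,2]
I3: z[0]−=0.52, z[2]+=0.52
R13: Y=0.06623+0.000j on G[2,0]
I4: z[2]−=1.36, z[1]+=1.36
solve → V1=0.08246+0.2730j, V2=-0.3357+0.06480j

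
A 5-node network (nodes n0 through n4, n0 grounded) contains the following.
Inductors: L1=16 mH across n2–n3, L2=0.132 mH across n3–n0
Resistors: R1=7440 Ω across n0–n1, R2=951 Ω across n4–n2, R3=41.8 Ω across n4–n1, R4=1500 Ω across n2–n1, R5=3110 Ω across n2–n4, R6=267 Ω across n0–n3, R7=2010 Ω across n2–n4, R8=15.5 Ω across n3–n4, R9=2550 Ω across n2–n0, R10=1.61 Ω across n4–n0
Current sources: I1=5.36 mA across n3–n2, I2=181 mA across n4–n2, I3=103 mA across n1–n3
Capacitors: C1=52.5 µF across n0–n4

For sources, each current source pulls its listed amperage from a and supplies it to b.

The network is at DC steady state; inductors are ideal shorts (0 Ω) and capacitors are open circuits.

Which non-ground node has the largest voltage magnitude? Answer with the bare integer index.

1

Element admittances at DC:
  L1: short n2↔n3 (DC inductor)
  Y(R1) = 0.0001344 S between n0,n1
  Y(R2) = 0.001052 S between n4,n2
  Y(R3) = 0.02392 S between n4,n1
  I1: injects 0.00536 A into n2 (from n3)
  Y(C1) = 0.000 S between n0,n4
  L2: short n3↔n0 (DC inductor)
  Y(R4) = 0.0006667 S between n2,n1
  Y(R5) = 0.0003215 S between n2,n4
  Y(R6) = 0.003745 S between n0,n3
  I2: injects 0.181 A into n2 (from n4)
  Y(R7) = 0.0004975 S between n2,n4
  Y(R8) = 0.06452 S between n3,n4
  Y(R9) = 0.0003922 S between n2,n0
  Y(R10) = 0.6211 S between n4,n0
  I3: injects 0.103 A into n3 (from n1)
Assemble and solve the 6×6 MNA system:
  V(n1)=-4.560  V(n2)=0.000  V(n3)=0.000  V(n4)=-0.4078
  i(L1)=0.1826  i(L2)=0.2539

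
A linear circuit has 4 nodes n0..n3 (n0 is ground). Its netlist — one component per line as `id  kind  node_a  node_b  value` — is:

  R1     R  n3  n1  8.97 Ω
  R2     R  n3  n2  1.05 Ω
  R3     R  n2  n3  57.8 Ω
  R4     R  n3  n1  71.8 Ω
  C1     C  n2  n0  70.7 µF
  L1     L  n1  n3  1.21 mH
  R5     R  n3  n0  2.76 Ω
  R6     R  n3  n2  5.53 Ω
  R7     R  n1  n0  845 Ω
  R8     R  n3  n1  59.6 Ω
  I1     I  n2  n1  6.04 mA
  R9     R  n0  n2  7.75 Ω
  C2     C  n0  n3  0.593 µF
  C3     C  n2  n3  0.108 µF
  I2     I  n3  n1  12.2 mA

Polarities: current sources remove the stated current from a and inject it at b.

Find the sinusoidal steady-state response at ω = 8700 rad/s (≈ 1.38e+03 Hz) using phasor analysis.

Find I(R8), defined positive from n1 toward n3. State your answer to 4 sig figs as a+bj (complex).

Element admittances at ω=8700 rad/s:
  Y(R1) = 0.1115+0.000j S between n3,n1
  Y(R2) = 0.9524+0.000j S between n3,n2
  Y(R3) = 0.01730+0.000j S between n2,n3
  Y(R4) = 0.01393+0.000j S between n3,n1
  Y(C1) = 0.000+0.6151j S between n2,n0
  Y(L1) = 0.000-0.09499j S between n1,n3
  Y(R5) = 0.3623+0.000j S between n3,n0
  Y(R6) = 0.1808+0.000j S between n3,n2
  Y(R7) = 0.001183+0.000j S between n1,n0
  Y(R8) = 0.01678+0.000j S between n3,n1
  I1: injects 0.00604 A into n1 (from n2)
  Y(R9) = 0.1290+0.000j S between n0,n2
  Y(C2) = 0.000+0.005159j S between n0,n3
  Y(C3) = 0.000+0.0009396j S between n2,n3
  I2: injects 0.0122 A into n1 (from n3)
Assemble and solve the 3×3 MNA system:
  V(n1)=0.09140+0.05978j  V(n2)=-0.001211+0.001681j  V(n3)=0.003004+0.001219j

0.001483+0.0009825j A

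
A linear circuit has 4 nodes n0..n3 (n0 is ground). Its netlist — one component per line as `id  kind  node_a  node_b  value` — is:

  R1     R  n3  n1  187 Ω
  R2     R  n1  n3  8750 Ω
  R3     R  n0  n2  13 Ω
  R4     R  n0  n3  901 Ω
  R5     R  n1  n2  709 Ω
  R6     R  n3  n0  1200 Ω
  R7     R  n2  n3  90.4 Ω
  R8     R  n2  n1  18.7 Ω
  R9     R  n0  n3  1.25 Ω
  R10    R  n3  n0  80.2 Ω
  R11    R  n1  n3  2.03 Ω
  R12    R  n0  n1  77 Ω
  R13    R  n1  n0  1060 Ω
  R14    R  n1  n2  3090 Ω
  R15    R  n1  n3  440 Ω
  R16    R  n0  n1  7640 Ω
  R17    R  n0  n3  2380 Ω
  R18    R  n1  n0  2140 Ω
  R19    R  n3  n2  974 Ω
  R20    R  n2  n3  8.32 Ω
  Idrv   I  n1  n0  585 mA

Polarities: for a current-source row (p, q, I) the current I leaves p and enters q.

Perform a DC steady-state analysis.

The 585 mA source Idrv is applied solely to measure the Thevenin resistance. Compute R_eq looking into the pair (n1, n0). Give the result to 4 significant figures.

Apply KCL at each of the 3 non-ground nodes and solve the resulting linear system.
Node n1: branches {R1, R2, R5, R8, R11, R12, R13, R14, R15, R16, R18, Idrv} → V_1 = -1.640
Node n2: branches {R3, R5, R7, R8, R14, R19, R20} → V_2 = -0.6560
Node n3: branches {R1, R2, R4, R6, R7, R9, R10, R11, R15, R17, R19, R20} → V_3 = -0.6268

R_eq = 2.803 Ω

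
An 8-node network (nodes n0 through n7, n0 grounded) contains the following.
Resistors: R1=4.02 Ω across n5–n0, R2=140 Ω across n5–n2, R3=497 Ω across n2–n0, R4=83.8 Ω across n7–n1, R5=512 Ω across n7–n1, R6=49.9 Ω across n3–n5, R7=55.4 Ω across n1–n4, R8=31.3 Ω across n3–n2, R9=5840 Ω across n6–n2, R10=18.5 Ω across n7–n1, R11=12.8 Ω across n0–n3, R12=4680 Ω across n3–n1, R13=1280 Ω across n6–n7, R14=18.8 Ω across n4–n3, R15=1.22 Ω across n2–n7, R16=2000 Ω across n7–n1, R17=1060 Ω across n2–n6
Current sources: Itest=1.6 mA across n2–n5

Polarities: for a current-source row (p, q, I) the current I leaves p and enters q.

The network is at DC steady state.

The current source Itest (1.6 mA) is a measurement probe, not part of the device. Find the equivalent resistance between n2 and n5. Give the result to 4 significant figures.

MNA unknowns: 7 node voltages V₁..V_7
R1: Y=0.2488 on G[5,0]
R2: Y=0.007143 on G[5,2]
R3: Y=0.002012 on G[2,0]
R4: Y=0.01193 on G[7,1]
R5: Y=0.001953 on G[7,1]
R6: Y=0.02004 on G[3,5]
R7: Y=0.01805 on G[1,4]
R8: Y=0.03195 on G[3,2]
R9: Y=0.0001712 on G[6,2]
R10: Y=0.05405 on G[7,1]
R11: Y=0.07812 on G[0,3]
R12: Y=0.0002137 on G[3,1]
R13: Y=0.0007813 on G[6,7]
R14: Y=0.05319 on G[4,3]
R15: Y=0.8197 on G[2,7]
R16: Y=0.0005000 on G[7,1]
R17: Y=0.0009434 on G[2,6]
Itest: z[2]−=0.0016, z[5]+=0.0016
solve → V1=-0.03454, V2=-0.03953, V3=-0.01152, V4=-0.01735, V5=0.003938, V6=-0.03937, V7=-0.03915

R_eq = 27.17 Ω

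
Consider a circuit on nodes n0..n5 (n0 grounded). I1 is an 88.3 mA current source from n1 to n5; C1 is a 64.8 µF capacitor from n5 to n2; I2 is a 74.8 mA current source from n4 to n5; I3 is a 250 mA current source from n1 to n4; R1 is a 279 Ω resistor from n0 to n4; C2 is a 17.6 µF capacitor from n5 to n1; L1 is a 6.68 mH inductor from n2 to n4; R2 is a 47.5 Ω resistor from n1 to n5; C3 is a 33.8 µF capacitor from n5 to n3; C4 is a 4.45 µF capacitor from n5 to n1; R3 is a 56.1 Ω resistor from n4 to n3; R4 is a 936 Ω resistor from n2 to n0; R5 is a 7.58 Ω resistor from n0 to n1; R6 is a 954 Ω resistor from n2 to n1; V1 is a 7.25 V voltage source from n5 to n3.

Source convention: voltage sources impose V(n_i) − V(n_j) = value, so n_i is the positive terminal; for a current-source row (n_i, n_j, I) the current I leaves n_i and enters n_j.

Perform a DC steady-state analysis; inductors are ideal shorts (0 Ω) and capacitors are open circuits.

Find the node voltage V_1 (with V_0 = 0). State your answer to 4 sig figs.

-0.4035 V

Apply KCL at each of the 5 non-ground nodes and solve the resulting linear system.
Node n1: branches {I1, I3, C2, R2, C4, R5, R6} → V_1 = -0.4035
Node n2: branches {C1, L1, R4, R6} → V_2 = 11.44
Node n3: branches {C3, R3, V1} → V_3 = 5.297
Node n4: branches {I2, I3, R1, L1, R3} → V_4 = 11.44
Node n5: branches {I1, C1, I2, C2, R2, C3, C4, V1} → V_5 = 12.55
Source currents: i(L1)=-0.02464, i(V1)=-0.1095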